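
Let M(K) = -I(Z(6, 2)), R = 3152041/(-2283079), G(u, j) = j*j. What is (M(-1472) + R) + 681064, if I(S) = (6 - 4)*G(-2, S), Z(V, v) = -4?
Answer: 1554846705487/2283079 ≈ 6.8103e+5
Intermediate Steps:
G(u, j) = j**2
I(S) = 2*S**2 (I(S) = (6 - 4)*S**2 = 2*S**2)
R = -3152041/2283079 (R = 3152041*(-1/2283079) = -3152041/2283079 ≈ -1.3806)
M(K) = -32 (M(K) = -2*(-4)**2 = -2*16 = -1*32 = -32)
(M(-1472) + R) + 681064 = (-32 - 3152041/2283079) + 681064 = -76210569/2283079 + 681064 = 1554846705487/2283079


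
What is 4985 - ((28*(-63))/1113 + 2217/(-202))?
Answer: 53503879/10706 ≈ 4997.6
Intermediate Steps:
4985 - ((28*(-63))/1113 + 2217/(-202)) = 4985 - (-1764*1/1113 + 2217*(-1/202)) = 4985 - (-84/53 - 2217/202) = 4985 - 1*(-134469/10706) = 4985 + 134469/10706 = 53503879/10706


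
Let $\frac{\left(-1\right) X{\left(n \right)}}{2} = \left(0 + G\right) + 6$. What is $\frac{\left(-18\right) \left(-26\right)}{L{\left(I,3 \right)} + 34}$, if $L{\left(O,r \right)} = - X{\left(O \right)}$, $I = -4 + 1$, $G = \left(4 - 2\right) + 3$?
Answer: $\frac{117}{14} \approx 8.3571$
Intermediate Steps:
$G = 5$ ($G = 2 + 3 = 5$)
$X{\left(n \right)} = -22$ ($X{\left(n \right)} = - 2 \left(\left(0 + 5\right) + 6\right) = - 2 \left(5 + 6\right) = \left(-2\right) 11 = -22$)
$I = -3$
$L{\left(O,r \right)} = 22$ ($L{\left(O,r \right)} = \left(-1\right) \left(-22\right) = 22$)
$\frac{\left(-18\right) \left(-26\right)}{L{\left(I,3 \right)} + 34} = \frac{\left(-18\right) \left(-26\right)}{22 + 34} = \frac{468}{56} = 468 \cdot \frac{1}{56} = \frac{117}{14}$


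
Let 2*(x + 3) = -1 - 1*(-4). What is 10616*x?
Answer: -15924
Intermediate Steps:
x = -3/2 (x = -3 + (-1 - 1*(-4))/2 = -3 + (-1 + 4)/2 = -3 + (½)*3 = -3 + 3/2 = -3/2 ≈ -1.5000)
10616*x = 10616*(-3/2) = -15924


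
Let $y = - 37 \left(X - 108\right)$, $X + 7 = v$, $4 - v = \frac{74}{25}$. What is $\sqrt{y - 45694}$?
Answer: $\frac{i \sqrt{1036937}}{5} \approx 203.66 i$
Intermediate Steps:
$v = \frac{26}{25}$ ($v = 4 - \frac{74}{25} = \frac{26}{25} \approx 1.04$)
$X = - \frac{149}{25}$ ($X = -7 + \frac{26}{25} = - \frac{149}{25} \approx -5.96$)
$y = \frac{105413}{25}$ ($y = - 37 \left(- \frac{149}{25} - 108\right) = \left(-37\right) \left(- \frac{2849}{25}\right) = \frac{105413}{25} \approx 4216.5$)
$\sqrt{y - 45694} = \sqrt{\frac{105413}{25} - 45694} = \sqrt{- \frac{1036937}{25}} = \frac{i \sqrt{1036937}}{5}$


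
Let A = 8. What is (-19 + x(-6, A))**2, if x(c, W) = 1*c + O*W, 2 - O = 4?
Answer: 1681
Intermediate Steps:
O = -2 (O = 2 - 1*4 = 2 - 4 = -2)
x(c, W) = c - 2*W (x(c, W) = 1*c - 2*W = c - 2*W)
(-19 + x(-6, A))**2 = (-19 + (-6 - 2*8))**2 = (-19 + (-6 - 16))**2 = (-19 - 22)**2 = (-41)**2 = 1681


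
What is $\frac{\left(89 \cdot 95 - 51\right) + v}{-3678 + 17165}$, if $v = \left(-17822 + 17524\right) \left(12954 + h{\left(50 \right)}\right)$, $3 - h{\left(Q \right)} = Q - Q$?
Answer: $- \frac{3852782}{13487} \approx -285.67$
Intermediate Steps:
$h{\left(Q \right)} = 3$ ($h{\left(Q \right)} = 3 - \left(Q - Q\right) = 3 - 0 = 3 + 0 = 3$)
$v = -3861186$ ($v = \left(-17822 + 17524\right) \left(12954 + 3\right) = \left(-298\right) 12957 = -3861186$)
$\frac{\left(89 \cdot 95 - 51\right) + v}{-3678 + 17165} = \frac{\left(89 \cdot 95 - 51\right) - 3861186}{-3678 + 17165} = \frac{\left(8455 - 51\right) - 3861186}{13487} = \left(8404 - 3861186\right) \frac{1}{13487} = \left(-3852782\right) \frac{1}{13487} = - \frac{3852782}{13487}$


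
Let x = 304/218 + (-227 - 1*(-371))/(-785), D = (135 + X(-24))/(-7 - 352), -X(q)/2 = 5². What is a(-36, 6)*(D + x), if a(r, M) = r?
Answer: -1077407676/30717835 ≈ -35.074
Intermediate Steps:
X(q) = -50 (X(q) = -2*5² = -2*25 = -50)
D = -85/359 (D = (135 - 50)/(-7 - 352) = 85/(-359) = 85*(-1/359) = -85/359 ≈ -0.23677)
x = 103624/85565 (x = 304*(1/218) + (-227 + 371)*(-1/785) = 152/109 + 144*(-1/785) = 152/109 - 144/785 = 103624/85565 ≈ 1.2111)
a(-36, 6)*(D + x) = -36*(-85/359 + 103624/85565) = -36*29927991/30717835 = -1077407676/30717835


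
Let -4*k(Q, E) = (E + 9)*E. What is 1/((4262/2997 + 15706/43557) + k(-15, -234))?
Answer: -87026886/1145336246431 ≈ -7.5984e-5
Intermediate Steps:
k(Q, E) = -E*(9 + E)/4 (k(Q, E) = -(E + 9)*E/4 = -(9 + E)*E/4 = -E*(9 + E)/4)
1/((4262/2997 + 15706/43557) + k(-15, -234)) = 1/((4262/2997 + 15706/43557) - ¼*(-234)*(9 - 234)) = 1/((4262*(1/2997) + 15706*(1/43557)) - ¼*(-234)*(-225)) = 1/((4262/2997 + 15706/43557) - 26325/2) = 1/(77570272/43513443 - 26325/2) = 1/(-1145336246431/87026886) = -87026886/1145336246431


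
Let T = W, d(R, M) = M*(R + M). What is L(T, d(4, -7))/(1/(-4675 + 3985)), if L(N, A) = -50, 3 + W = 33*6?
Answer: 34500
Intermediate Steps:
d(R, M) = M*(M + R)
W = 195 (W = -3 + 33*6 = -3 + 198 = 195)
T = 195
L(T, d(4, -7))/(1/(-4675 + 3985)) = -50/(1/(-4675 + 3985)) = -50/(1/(-690)) = -50/(-1/690) = -50*(-690) = 34500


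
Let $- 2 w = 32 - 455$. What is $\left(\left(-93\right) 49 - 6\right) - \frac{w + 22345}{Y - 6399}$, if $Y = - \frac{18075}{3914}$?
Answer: $- \frac{114277655302}{25063761} \approx -4559.5$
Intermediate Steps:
$w = \frac{423}{2}$ ($w = - \frac{32 - 455}{2} = \left(- \frac{1}{2}\right) \left(-423\right) = \frac{423}{2} \approx 211.5$)
$Y = - \frac{18075}{3914}$ ($Y = \left(-18075\right) \frac{1}{3914} = - \frac{18075}{3914} \approx -4.618$)
$\left(\left(-93\right) 49 - 6\right) - \frac{w + 22345}{Y - 6399} = \left(\left(-93\right) 49 - 6\right) - \frac{\frac{423}{2} + 22345}{- \frac{18075}{3914} - 6399} = \left(-4557 - 6\right) - \frac{45113}{2 \left(- \frac{25063761}{3914}\right)} = -4563 - \frac{45113}{2} \left(- \frac{3914}{25063761}\right) = -4563 - - \frac{88286141}{25063761} = -4563 + \frac{88286141}{25063761} = - \frac{114277655302}{25063761}$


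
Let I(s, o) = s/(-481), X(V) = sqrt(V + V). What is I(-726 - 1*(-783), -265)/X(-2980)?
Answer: 57*I*sqrt(1490)/1433380 ≈ 0.001535*I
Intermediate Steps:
X(V) = sqrt(2)*sqrt(V) (X(V) = sqrt(2*V) = sqrt(2)*sqrt(V))
I(s, o) = -s/481 (I(s, o) = s*(-1/481) = -s/481)
I(-726 - 1*(-783), -265)/X(-2980) = (-(-726 - 1*(-783))/481)/((sqrt(2)*sqrt(-2980))) = (-(-726 + 783)/481)/((sqrt(2)*(2*I*sqrt(745)))) = (-1/481*57)/((2*I*sqrt(1490))) = -(-57)*I*sqrt(1490)/1433380 = 57*I*sqrt(1490)/1433380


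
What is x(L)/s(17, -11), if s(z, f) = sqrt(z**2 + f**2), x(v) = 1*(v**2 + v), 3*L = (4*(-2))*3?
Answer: 28*sqrt(410)/205 ≈ 2.7656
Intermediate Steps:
L = -8 (L = ((4*(-2))*3)/3 = (-8*3)/3 = (1/3)*(-24) = -8)
x(v) = v + v**2 (x(v) = 1*(v + v**2) = v + v**2)
s(z, f) = sqrt(f**2 + z**2)
x(L)/s(17, -11) = (-8*(1 - 8))/(sqrt((-11)**2 + 17**2)) = (-8*(-7))/(sqrt(121 + 289)) = 56/(sqrt(410)) = 56*(sqrt(410)/410) = 28*sqrt(410)/205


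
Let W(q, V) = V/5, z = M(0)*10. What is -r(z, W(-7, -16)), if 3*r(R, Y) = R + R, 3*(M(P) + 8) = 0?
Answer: 160/3 ≈ 53.333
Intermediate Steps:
M(P) = -8 (M(P) = -8 + (1/3)*0 = -8 + 0 = -8)
z = -80 (z = -8*10 = -80)
W(q, V) = V/5 (W(q, V) = V*(1/5) = V/5)
r(R, Y) = 2*R/3 (r(R, Y) = (R + R)/3 = (2*R)/3 = 2*R/3)
-r(z, W(-7, -16)) = -2*(-80)/3 = -1*(-160/3) = 160/3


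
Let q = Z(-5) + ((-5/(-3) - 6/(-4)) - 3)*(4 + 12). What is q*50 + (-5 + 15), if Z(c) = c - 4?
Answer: -920/3 ≈ -306.67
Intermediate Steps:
Z(c) = -4 + c
q = -19/3 (q = (-4 - 5) + ((-5/(-3) - 6/(-4)) - 3)*(4 + 12) = -9 + ((-5*(-⅓) - 6*(-¼)) - 3)*16 = -9 + ((5/3 + 3/2) - 3)*16 = -9 + (19/6 - 3)*16 = -9 + (⅙)*16 = -9 + 8/3 = -19/3 ≈ -6.3333)
q*50 + (-5 + 15) = -19/3*50 + (-5 + 15) = -950/3 + 10 = -920/3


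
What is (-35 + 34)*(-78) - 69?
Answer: 9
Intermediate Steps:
(-35 + 34)*(-78) - 69 = -1*(-78) - 69 = 78 - 69 = 9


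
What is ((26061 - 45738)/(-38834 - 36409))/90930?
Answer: 937/325802190 ≈ 2.8760e-6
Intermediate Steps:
((26061 - 45738)/(-38834 - 36409))/90930 = -19677/(-75243)*(1/90930) = -19677*(-1/75243)*(1/90930) = (937/3583)*(1/90930) = 937/325802190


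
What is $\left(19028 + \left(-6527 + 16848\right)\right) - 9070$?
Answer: $20279$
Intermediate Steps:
$\left(19028 + \left(-6527 + 16848\right)\right) - 9070 = \left(19028 + 10321\right) - 9070 = 29349 - 9070 = 20279$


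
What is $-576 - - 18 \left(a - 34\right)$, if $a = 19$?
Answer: $-846$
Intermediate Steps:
$-576 - - 18 \left(a - 34\right) = -576 - - 18 \left(19 - 34\right) = -576 - \left(-18\right) \left(-15\right) = -576 - 270 = -846$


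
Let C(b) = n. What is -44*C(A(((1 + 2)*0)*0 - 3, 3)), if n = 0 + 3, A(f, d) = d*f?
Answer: -132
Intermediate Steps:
n = 3
C(b) = 3
-44*C(A(((1 + 2)*0)*0 - 3, 3)) = -44*3 = -132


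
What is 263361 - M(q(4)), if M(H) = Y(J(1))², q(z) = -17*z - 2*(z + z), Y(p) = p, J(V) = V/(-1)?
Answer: 263360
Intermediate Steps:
J(V) = -V (J(V) = V*(-1) = -V)
q(z) = -21*z (q(z) = -17*z - 4*z = -21*z)
M(H) = 1 (M(H) = (-1*1)² = (-1)² = 1)
263361 - M(q(4)) = 263361 - 1*1 = 263361 - 1 = 263360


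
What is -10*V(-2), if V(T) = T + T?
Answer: 40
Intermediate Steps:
V(T) = 2*T
-10*V(-2) = -20*(-2) = -10*(-4) = 40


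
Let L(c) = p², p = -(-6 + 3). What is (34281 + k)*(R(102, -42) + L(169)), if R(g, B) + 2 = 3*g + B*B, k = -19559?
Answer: 30577594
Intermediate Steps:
R(g, B) = -2 + B² + 3*g (R(g, B) = -2 + (3*g + B*B) = -2 + (3*g + B²) = -2 + (B² + 3*g) = -2 + B² + 3*g)
p = 3 (p = -1*(-3) = 3)
L(c) = 9 (L(c) = 3² = 9)
(34281 + k)*(R(102, -42) + L(169)) = (34281 - 19559)*((-2 + (-42)² + 3*102) + 9) = 14722*((-2 + 1764 + 306) + 9) = 14722*(2068 + 9) = 14722*2077 = 30577594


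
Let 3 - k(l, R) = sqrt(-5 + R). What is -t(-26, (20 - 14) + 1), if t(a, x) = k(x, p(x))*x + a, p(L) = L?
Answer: 5 + 7*sqrt(2) ≈ 14.899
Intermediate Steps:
k(l, R) = 3 - sqrt(-5 + R)
t(a, x) = a + x*(3 - sqrt(-5 + x)) (t(a, x) = (3 - sqrt(-5 + x))*x + a = x*(3 - sqrt(-5 + x)) + a = a + x*(3 - sqrt(-5 + x)))
-t(-26, (20 - 14) + 1) = -(-26 - ((20 - 14) + 1)*(-3 + sqrt(-5 + ((20 - 14) + 1)))) = -(-26 - (6 + 1)*(-3 + sqrt(-5 + (6 + 1)))) = -(-26 - 1*7*(-3 + sqrt(-5 + 7))) = -(-26 - 1*7*(-3 + sqrt(2))) = -(-26 + (21 - 7*sqrt(2))) = -(-5 - 7*sqrt(2)) = 5 + 7*sqrt(2)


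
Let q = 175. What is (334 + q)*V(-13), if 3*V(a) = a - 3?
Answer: -8144/3 ≈ -2714.7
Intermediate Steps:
V(a) = -1 + a/3 (V(a) = (a - 3)/3 = (-3 + a)/3 = -1 + a/3)
(334 + q)*V(-13) = (334 + 175)*(-1 + (⅓)*(-13)) = 509*(-1 - 13/3) = 509*(-16/3) = -8144/3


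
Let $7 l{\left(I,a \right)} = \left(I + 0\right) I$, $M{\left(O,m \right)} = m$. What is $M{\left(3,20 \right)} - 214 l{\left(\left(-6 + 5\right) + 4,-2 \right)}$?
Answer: $- \frac{1786}{7} \approx -255.14$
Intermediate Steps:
$l{\left(I,a \right)} = \frac{I^{2}}{7}$ ($l{\left(I,a \right)} = \frac{\left(I + 0\right) I}{7} = \frac{I I}{7} = \frac{I^{2}}{7}$)
$M{\left(3,20 \right)} - 214 l{\left(\left(-6 + 5\right) + 4,-2 \right)} = 20 - 214 \frac{\left(\left(-6 + 5\right) + 4\right)^{2}}{7} = 20 - 214 \frac{\left(-1 + 4\right)^{2}}{7} = 20 - 214 \frac{3^{2}}{7} = 20 - 214 \cdot \frac{1}{7} \cdot 9 = 20 - \frac{1926}{7} = - \frac{1786}{7}$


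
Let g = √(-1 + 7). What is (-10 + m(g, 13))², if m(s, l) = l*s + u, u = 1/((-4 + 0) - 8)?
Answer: 160657/144 - 1573*√6/6 ≈ 473.50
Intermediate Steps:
g = √6 ≈ 2.4495
u = -1/12 (u = 1/(-4 - 8) = 1/(-12) = -1/12 ≈ -0.083333)
m(s, l) = -1/12 + l*s (m(s, l) = l*s - 1/12 = -1/12 + l*s)
(-10 + m(g, 13))² = (-10 + (-1/12 + 13*√6))² = (-121/12 + 13*√6)²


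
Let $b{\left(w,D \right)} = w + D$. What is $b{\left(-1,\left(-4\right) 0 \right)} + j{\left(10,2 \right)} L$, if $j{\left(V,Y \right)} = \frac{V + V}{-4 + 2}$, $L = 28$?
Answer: $-281$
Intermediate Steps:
$j{\left(V,Y \right)} = - V$ ($j{\left(V,Y \right)} = \frac{2 V}{-2} = 2 V \left(- \frac{1}{2}\right) = - V$)
$b{\left(w,D \right)} = D + w$
$b{\left(-1,\left(-4\right) 0 \right)} + j{\left(10,2 \right)} L = \left(\left(-4\right) 0 - 1\right) + \left(-1\right) 10 \cdot 28 = \left(0 - 1\right) - 280 = -1 - 280 = -281$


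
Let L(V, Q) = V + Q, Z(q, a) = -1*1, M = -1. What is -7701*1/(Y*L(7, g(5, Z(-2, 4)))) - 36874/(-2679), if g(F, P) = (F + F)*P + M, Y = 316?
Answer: 67239715/3386256 ≈ 19.857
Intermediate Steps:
Z(q, a) = -1
g(F, P) = -1 + 2*F*P (g(F, P) = (F + F)*P - 1 = (2*F)*P - 1 = 2*F*P - 1 = -1 + 2*F*P)
L(V, Q) = Q + V
-7701*1/(Y*L(7, g(5, Z(-2, 4)))) - 36874/(-2679) = -7701*1/(316*((-1 + 2*5*(-1)) + 7)) - 36874/(-2679) = -7701*1/(316*((-1 - 10) + 7)) - 36874*(-1/2679) = -7701*1/(316*(-11 + 7)) + 36874/2679 = -7701/(316*(-4)) + 36874/2679 = -7701/(-1264) + 36874/2679 = -7701*(-1/1264) + 36874/2679 = 7701/1264 + 36874/2679 = 67239715/3386256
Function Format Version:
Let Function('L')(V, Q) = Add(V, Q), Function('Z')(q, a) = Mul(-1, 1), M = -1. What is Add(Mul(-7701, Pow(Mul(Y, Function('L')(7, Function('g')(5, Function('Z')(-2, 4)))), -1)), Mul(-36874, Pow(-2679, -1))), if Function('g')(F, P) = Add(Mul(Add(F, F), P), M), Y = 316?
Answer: Rational(67239715, 3386256) ≈ 19.857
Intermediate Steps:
Function('Z')(q, a) = -1
Function('g')(F, P) = Add(-1, Mul(2, F, P)) (Function('g')(F, P) = Add(Mul(Add(F, F), P), -1) = Add(Mul(Mul(2, F), P), -1) = Add(Mul(2, F, P), -1) = Add(-1, Mul(2, F, P)))
Function('L')(V, Q) = Add(Q, V)
Add(Mul(-7701, Pow(Mul(Y, Function('L')(7, Function('g')(5, Function('Z')(-2, 4)))), -1)), Mul(-36874, Pow(-2679, -1))) = Add(Mul(-7701, Pow(Mul(316, Add(Add(-1, Mul(2, 5, -1)), 7)), -1)), Mul(-36874, Pow(-2679, -1))) = Add(Mul(-7701, Pow(Mul(316, Add(Add(-1, -10), 7)), -1)), Mul(-36874, Rational(-1, 2679))) = Add(Mul(-7701, Pow(Mul(316, Add(-11, 7)), -1)), Rational(36874, 2679)) = Add(Mul(-7701, Pow(Mul(316, -4), -1)), Rational(36874, 2679)) = Add(Mul(-7701, Pow(-1264, -1)), Rational(36874, 2679)) = Add(Mul(-7701, Rational(-1, 1264)), Rational(36874, 2679)) = Add(Rational(7701, 1264), Rational(36874, 2679)) = Rational(67239715, 3386256)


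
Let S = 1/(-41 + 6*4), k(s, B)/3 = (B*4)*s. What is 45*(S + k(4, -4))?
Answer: -146925/17 ≈ -8642.6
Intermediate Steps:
k(s, B) = 12*B*s (k(s, B) = 3*((B*4)*s) = 3*((4*B)*s) = 3*(4*B*s) = 12*B*s)
S = -1/17 (S = 1/(-41 + 24) = 1/(-17) = -1/17 ≈ -0.058824)
45*(S + k(4, -4)) = 45*(-1/17 + 12*(-4)*4) = 45*(-1/17 - 192) = 45*(-3265/17) = -146925/17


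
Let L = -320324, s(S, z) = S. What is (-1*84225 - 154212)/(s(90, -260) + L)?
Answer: 238437/320234 ≈ 0.74457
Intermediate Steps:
(-1*84225 - 154212)/(s(90, -260) + L) = (-1*84225 - 154212)/(90 - 320324) = (-84225 - 154212)/(-320234) = -238437*(-1/320234) = 238437/320234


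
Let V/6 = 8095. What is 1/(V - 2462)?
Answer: 1/46108 ≈ 2.1688e-5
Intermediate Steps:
V = 48570 (V = 6*8095 = 48570)
1/(V - 2462) = 1/(48570 - 2462) = 1/46108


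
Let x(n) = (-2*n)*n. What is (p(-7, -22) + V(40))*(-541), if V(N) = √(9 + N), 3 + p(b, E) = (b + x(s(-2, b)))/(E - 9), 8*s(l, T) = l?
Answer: -567509/248 ≈ -2288.3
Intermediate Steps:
s(l, T) = l/8
x(n) = -2*n²
p(b, E) = -3 + (-⅛ + b)/(-9 + E) (p(b, E) = -3 + (b - 2*((⅛)*(-2))²)/(E - 9) = -3 + (b - 2*(-¼)²)/(-9 + E) = -3 + (b - 2*1/16)/(-9 + E) = -3 + (b - ⅛)/(-9 + E) = -3 + (-⅛ + b)/(-9 + E))
(p(-7, -22) + V(40))*(-541) = ((215/8 - 7 - 3*(-22))/(-9 - 22) + √(9 + 40))*(-541) = ((215/8 - 7 + 66)/(-31) + √49)*(-541) = (-1/31*687/8 + 7)*(-541) = (-687/248 + 7)*(-541) = (1049/248)*(-541) = -567509/248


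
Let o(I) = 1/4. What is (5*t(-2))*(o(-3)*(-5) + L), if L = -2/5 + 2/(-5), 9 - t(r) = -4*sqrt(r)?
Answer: -369/4 - 41*I*sqrt(2) ≈ -92.25 - 57.983*I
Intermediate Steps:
t(r) = 9 + 4*sqrt(r) (t(r) = 9 - (-4)*sqrt(r) = 9 + 4*sqrt(r))
L = -4/5 (L = -2*1/5 + 2*(-1/5) = -2/5 - 2/5 = -4/5 ≈ -0.80000)
o(I) = 1/4
(5*t(-2))*(o(-3)*(-5) + L) = (5*(9 + 4*sqrt(-2)))*((1/4)*(-5) - 4/5) = (5*(9 + 4*(I*sqrt(2))))*(-5/4 - 4/5) = (5*(9 + 4*I*sqrt(2)))*(-41/20) = (45 + 20*I*sqrt(2))*(-41/20) = -369/4 - 41*I*sqrt(2)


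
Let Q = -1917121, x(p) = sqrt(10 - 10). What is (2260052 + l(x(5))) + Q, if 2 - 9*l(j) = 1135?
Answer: 3085246/9 ≈ 3.4281e+5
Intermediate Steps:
x(p) = 0 (x(p) = sqrt(0) = 0)
l(j) = -1133/9 (l(j) = 2/9 - 1/9*1135 = 2/9 - 1135/9 = -1133/9)
(2260052 + l(x(5))) + Q = (2260052 - 1133/9) - 1917121 = 20339335/9 - 1917121 = 3085246/9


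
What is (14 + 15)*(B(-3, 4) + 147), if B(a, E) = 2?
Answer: 4321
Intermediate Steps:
(14 + 15)*(B(-3, 4) + 147) = (14 + 15)*(2 + 147) = 29*149 = 4321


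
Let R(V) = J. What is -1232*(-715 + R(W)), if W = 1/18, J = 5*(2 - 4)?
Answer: 893200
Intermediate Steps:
J = -10 (J = 5*(-2) = -10)
W = 1/18 ≈ 0.055556
R(V) = -10
-1232*(-715 + R(W)) = -1232*(-715 - 10) = -1232*(-725) = 893200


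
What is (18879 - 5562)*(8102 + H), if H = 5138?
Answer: 176317080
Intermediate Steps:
(18879 - 5562)*(8102 + H) = (18879 - 5562)*(8102 + 5138) = 13317*13240 = 176317080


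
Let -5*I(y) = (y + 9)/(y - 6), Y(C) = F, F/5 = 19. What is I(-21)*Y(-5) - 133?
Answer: -1273/9 ≈ -141.44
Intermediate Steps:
F = 95 (F = 5*19 = 95)
Y(C) = 95
I(y) = -(9 + y)/(5*(-6 + y)) (I(y) = -(y + 9)/(5*(y - 6)) = -(9 + y)/(5*(-6 + y)))
I(-21)*Y(-5) - 133 = ((-9 - 1*(-21))/(5*(-6 - 21)))*95 - 133 = ((⅕)*(-9 + 21)/(-27))*95 - 133 = ((⅕)*(-1/27)*12)*95 - 133 = -4/45*95 - 133 = -76/9 - 133 = -1273/9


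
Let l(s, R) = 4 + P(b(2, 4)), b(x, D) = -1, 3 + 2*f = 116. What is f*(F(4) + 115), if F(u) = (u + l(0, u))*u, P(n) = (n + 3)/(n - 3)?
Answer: 16385/2 ≈ 8192.5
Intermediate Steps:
f = 113/2 (f = -3/2 + (1/2)*116 = -3/2 + 58 = 113/2 ≈ 56.500)
P(n) = (3 + n)/(-3 + n)
l(s, R) = 7/2 (l(s, R) = 4 + (3 - 1)/(-3 - 1) = 4 + 2/(-4) = 4 - 1/4*2 = 4 - 1/2 = 7/2)
F(u) = u*(7/2 + u) (F(u) = (u + 7/2)*u = (7/2 + u)*u = u*(7/2 + u))
f*(F(4) + 115) = 113*((1/2)*4*(7 + 2*4) + 115)/2 = 113*((1/2)*4*(7 + 8) + 115)/2 = 113*((1/2)*4*15 + 115)/2 = 113*(30 + 115)/2 = (113/2)*145 = 16385/2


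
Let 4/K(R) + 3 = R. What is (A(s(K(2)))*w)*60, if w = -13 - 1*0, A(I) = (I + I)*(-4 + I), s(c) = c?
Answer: -49920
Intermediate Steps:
K(R) = 4/(-3 + R)
A(I) = 2*I*(-4 + I) (A(I) = (2*I)*(-4 + I) = 2*I*(-4 + I))
w = -13 (w = -13 + 0 = -13)
(A(s(K(2)))*w)*60 = ((2*(4/(-3 + 2))*(-4 + 4/(-3 + 2)))*(-13))*60 = ((2*(4/(-1))*(-4 + 4/(-1)))*(-13))*60 = ((2*(4*(-1))*(-4 + 4*(-1)))*(-13))*60 = ((2*(-4)*(-4 - 4))*(-13))*60 = ((2*(-4)*(-8))*(-13))*60 = (64*(-13))*60 = -832*60 = -49920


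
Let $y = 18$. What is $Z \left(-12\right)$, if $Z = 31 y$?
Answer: $-6696$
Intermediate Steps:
$Z = 558$ ($Z = 31 \cdot 18 = 558$)
$Z \left(-12\right) = 558 \left(-12\right) = -6696$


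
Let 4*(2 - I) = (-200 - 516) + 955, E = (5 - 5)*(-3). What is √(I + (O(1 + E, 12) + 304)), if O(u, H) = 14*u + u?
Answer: √1045/2 ≈ 16.163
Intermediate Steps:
E = 0 (E = 0*(-3) = 0)
O(u, H) = 15*u
I = -231/4 (I = 2 - ((-200 - 516) + 955)/4 = 2 - (-716 + 955)/4 = 2 - ¼*239 = 2 - 239/4 = -231/4 ≈ -57.750)
√(I + (O(1 + E, 12) + 304)) = √(-231/4 + (15*(1 + 0) + 304)) = √(-231/4 + (15*1 + 304)) = √(-231/4 + (15 + 304)) = √(-231/4 + 319) = √(1045/4) = √1045/2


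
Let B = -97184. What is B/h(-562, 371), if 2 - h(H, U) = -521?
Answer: -97184/523 ≈ -185.82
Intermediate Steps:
h(H, U) = 523 (h(H, U) = 2 - 1*(-521) = 2 + 521 = 523)
B/h(-562, 371) = -97184/523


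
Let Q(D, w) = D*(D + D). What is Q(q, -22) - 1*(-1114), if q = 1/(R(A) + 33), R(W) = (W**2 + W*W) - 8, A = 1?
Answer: 812108/729 ≈ 1114.0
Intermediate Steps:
R(W) = -8 + 2*W**2 (R(W) = (W**2 + W**2) - 8 = 2*W**2 - 8 = -8 + 2*W**2)
q = 1/27 (q = 1/((-8 + 2*1**2) + 33) = 1/((-8 + 2*1) + 33) = 1/((-8 + 2) + 33) = 1/(-6 + 33) = 1/27 ≈ 0.037037)
Q(D, w) = 2*D**2 (Q(D, w) = D*(2*D) = 2*D**2)
Q(q, -22) - 1*(-1114) = 2*(1/27)**2 - 1*(-1114) = 2*(1/729) + 1114 = 2/729 + 1114 = 812108/729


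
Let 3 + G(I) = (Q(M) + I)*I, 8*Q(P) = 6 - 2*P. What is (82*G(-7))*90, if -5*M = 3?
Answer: 292986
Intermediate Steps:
M = -⅗ (M = -⅕*3 = -⅗ ≈ -0.60000)
Q(P) = ¾ - P/4 (Q(P) = (6 - 2*P)/8 = ¾ - P/4)
G(I) = -3 + I*(9/10 + I) (G(I) = -3 + ((¾ - ¼*(-⅗)) + I)*I = -3 + ((¾ + 3/20) + I)*I = -3 + (9/10 + I)*I = -3 + I*(9/10 + I))
(82*G(-7))*90 = (82*(-3 + (-7)² + (9/10)*(-7)))*90 = (82*(-3 + 49 - 63/10))*90 = (82*(397/10))*90 = (16277/5)*90 = 292986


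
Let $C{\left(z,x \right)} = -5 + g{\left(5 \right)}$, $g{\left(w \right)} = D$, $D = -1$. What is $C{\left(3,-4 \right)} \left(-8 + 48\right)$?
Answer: $-240$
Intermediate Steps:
$g{\left(w \right)} = -1$
$C{\left(z,x \right)} = -6$ ($C{\left(z,x \right)} = -5 - 1 = -6$)
$C{\left(3,-4 \right)} \left(-8 + 48\right) = - 6 \left(-8 + 48\right) = \left(-6\right) 40 = -240$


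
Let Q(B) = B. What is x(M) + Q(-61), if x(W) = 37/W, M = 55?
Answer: -3318/55 ≈ -60.327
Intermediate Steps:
x(M) + Q(-61) = 37/55 - 61 = -3318/55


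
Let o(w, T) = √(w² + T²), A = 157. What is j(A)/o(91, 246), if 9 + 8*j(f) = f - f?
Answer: -9*√68797/550376 ≈ -0.0042891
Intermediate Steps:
j(f) = -9/8 (j(f) = -9/8 + (f - f)/8 = -9/8 + (⅛)*0 = -9/8 + 0 = -9/8)
o(w, T) = √(T² + w²)
j(A)/o(91, 246) = -9/(8*√(246² + 91²)) = -9/(8*√(60516 + 8281)) = -9*√68797/68797/8 = -9*√68797/550376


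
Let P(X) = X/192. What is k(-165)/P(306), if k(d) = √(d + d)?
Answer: 32*I*√330/51 ≈ 11.398*I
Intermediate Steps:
k(d) = √2*√d (k(d) = √(2*d) = √2*√d)
P(X) = X/192 (P(X) = X*(1/192) = X/192)
k(-165)/P(306) = (√2*√(-165))/(((1/192)*306)) = (√2*(I*√165))/(51/32) = (I*√330)*(32/51) = 32*I*√330/51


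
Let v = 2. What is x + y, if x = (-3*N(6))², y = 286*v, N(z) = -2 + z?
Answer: 716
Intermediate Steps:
y = 572 (y = 286*2 = 572)
x = 144 (x = (-3*(-2 + 6))² = (-3*4)² = (-12)² = 144)
x + y = 144 + 572 = 716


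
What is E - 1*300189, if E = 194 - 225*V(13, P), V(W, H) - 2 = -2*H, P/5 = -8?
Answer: -318445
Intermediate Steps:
P = -40 (P = 5*(-8) = -40)
V(W, H) = 2 - 2*H
E = -18256 (E = 194 - 225*(2 - 2*(-40)) = 194 - 225*(2 + 80) = 194 - 225*82 = 194 - 18450 = -18256)
E - 1*300189 = -18256 - 1*300189 = -18256 - 300189 = -318445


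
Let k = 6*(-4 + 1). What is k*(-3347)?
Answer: 60246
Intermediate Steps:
k = -18 (k = 6*(-3) = -18)
k*(-3347) = -18*(-3347) = 60246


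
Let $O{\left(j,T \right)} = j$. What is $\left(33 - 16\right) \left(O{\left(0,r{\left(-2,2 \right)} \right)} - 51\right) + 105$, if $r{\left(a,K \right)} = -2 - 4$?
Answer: $-762$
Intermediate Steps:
$r{\left(a,K \right)} = -6$ ($r{\left(a,K \right)} = -2 - 4 = -6$)
$\left(33 - 16\right) \left(O{\left(0,r{\left(-2,2 \right)} \right)} - 51\right) + 105 = \left(33 - 16\right) \left(0 - 51\right) + 105 = 17 \left(-51\right) + 105 = -867 + 105 = -762$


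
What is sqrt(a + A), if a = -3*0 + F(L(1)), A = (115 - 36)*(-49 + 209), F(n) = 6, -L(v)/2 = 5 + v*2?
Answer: sqrt(12646) ≈ 112.45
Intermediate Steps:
L(v) = -10 - 4*v (L(v) = -2*(5 + v*2) = -2*(5 + 2*v) = -10 - 4*v)
A = 12640 (A = 79*160 = 12640)
a = 6 (a = -3*0 + 6 = 0 + 6 = 6)
sqrt(a + A) = sqrt(6 + 12640) = sqrt(12646)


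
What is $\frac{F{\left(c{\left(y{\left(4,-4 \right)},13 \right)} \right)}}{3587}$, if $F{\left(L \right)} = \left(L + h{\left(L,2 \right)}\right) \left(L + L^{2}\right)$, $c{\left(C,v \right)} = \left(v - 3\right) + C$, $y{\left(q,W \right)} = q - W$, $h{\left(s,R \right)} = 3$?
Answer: $\frac{7182}{3587} \approx 2.0022$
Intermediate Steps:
$c{\left(C,v \right)} = -3 + C + v$ ($c{\left(C,v \right)} = \left(-3 + v\right) + C = -3 + C + v$)
$F{\left(L \right)} = \left(3 + L\right) \left(L + L^{2}\right)$ ($F{\left(L \right)} = \left(L + 3\right) \left(L + L^{2}\right) = \left(3 + L\right) \left(L + L^{2}\right)$)
$\frac{F{\left(c{\left(y{\left(4,-4 \right)},13 \right)} \right)}}{3587} = \frac{\left(-3 + \left(4 - -4\right) + 13\right) \left(3 + \left(-3 + \left(4 - -4\right) + 13\right)^{2} + 4 \left(-3 + \left(4 - -4\right) + 13\right)\right)}{3587} = \left(-3 + \left(4 + 4\right) + 13\right) \left(3 + \left(-3 + \left(4 + 4\right) + 13\right)^{2} + 4 \left(-3 + \left(4 + 4\right) + 13\right)\right) \frac{1}{3587} = \left(-3 + 8 + 13\right) \left(3 + \left(-3 + 8 + 13\right)^{2} + 4 \left(-3 + 8 + 13\right)\right) \frac{1}{3587} = 18 \left(3 + 18^{2} + 4 \cdot 18\right) \frac{1}{3587} = 18 \left(3 + 324 + 72\right) \frac{1}{3587} = 18 \cdot 399 \cdot \frac{1}{3587} = 7182 \cdot \frac{1}{3587} = \frac{7182}{3587}$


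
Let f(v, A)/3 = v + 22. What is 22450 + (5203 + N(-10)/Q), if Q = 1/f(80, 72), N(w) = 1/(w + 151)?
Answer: 1299793/47 ≈ 27655.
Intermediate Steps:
N(w) = 1/(151 + w)
f(v, A) = 66 + 3*v (f(v, A) = 3*(v + 22) = 3*(22 + v) = 66 + 3*v)
Q = 1/306 (Q = 1/(66 + 3*80) = 1/(66 + 240) = 1/306 ≈ 0.0032680)
22450 + (5203 + N(-10)/Q) = 22450 + (5203 + 1/((151 - 10)*(1/306))) = 22450 + (5203 + 306/141) = 22450 + (5203 + (1/141)*306) = 22450 + (5203 + 102/47) = 22450 + 244643/47 = 1299793/47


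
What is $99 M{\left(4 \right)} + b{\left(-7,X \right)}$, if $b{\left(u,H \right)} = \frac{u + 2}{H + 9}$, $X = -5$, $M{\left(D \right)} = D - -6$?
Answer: $\frac{3955}{4} \approx 988.75$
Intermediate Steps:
$M{\left(D \right)} = 6 + D$ ($M{\left(D \right)} = D + 6 = 6 + D$)
$b{\left(u,H \right)} = \frac{2 + u}{9 + H}$
$99 M{\left(4 \right)} + b{\left(-7,X \right)} = 99 \left(6 + 4\right) + \frac{2 - 7}{9 - 5} = 99 \cdot 10 + \frac{1}{4} \left(-5\right) = 990 + \frac{1}{4} \left(-5\right) = 990 - \frac{5}{4} = \frac{3955}{4}$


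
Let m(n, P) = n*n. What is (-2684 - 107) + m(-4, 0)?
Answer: -2775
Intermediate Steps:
m(n, P) = n**2
(-2684 - 107) + m(-4, 0) = (-2684 - 107) + (-4)**2 = -2791 + 16 = -2775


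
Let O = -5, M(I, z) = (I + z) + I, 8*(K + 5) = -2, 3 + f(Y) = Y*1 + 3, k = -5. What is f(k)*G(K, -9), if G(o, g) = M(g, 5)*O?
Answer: -325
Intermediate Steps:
f(Y) = Y (f(Y) = -3 + (Y*1 + 3) = -3 + (Y + 3) = -3 + (3 + Y) = Y)
K = -21/4 (K = -5 + (⅛)*(-2) = -5 - ¼ = -21/4 ≈ -5.2500)
M(I, z) = z + 2*I
G(o, g) = -25 - 10*g (G(o, g) = (5 + 2*g)*(-5) = -25 - 10*g)
f(k)*G(K, -9) = -5*(-25 - 10*(-9)) = -5*(-25 + 90) = -5*65 = -325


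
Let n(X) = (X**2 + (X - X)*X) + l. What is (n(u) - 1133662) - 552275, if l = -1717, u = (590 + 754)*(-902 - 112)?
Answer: 1857265762202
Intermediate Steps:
u = -1362816 (u = 1344*(-1014) = -1362816)
n(X) = -1717 + X**2 (n(X) = (X**2 + (X - X)*X) - 1717 = (X**2 + 0*X) - 1717 = (X**2 + 0) - 1717 = X**2 - 1717 = -1717 + X**2)
(n(u) - 1133662) - 552275 = ((-1717 + (-1362816)**2) - 1133662) - 552275 = ((-1717 + 1857267449856) - 1133662) - 552275 = (1857267448139 - 1133662) - 552275 = 1857266314477 - 552275 = 1857265762202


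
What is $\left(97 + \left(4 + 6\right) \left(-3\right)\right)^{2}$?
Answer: $4489$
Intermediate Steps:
$\left(97 + \left(4 + 6\right) \left(-3\right)\right)^{2} = \left(97 + 10 \left(-3\right)\right)^{2} = \left(97 - 30\right)^{2} = 67^{2} = 4489$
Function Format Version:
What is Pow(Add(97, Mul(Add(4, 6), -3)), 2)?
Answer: 4489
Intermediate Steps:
Pow(Add(97, Mul(Add(4, 6), -3)), 2) = Pow(Add(97, Mul(10, -3)), 2) = Pow(Add(97, -30), 2) = Pow(67, 2) = 4489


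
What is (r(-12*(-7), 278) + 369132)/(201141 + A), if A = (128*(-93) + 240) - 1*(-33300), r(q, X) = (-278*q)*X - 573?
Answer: -2041099/74259 ≈ -27.486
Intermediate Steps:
r(q, X) = -573 - 278*X*q (r(q, X) = -278*X*q - 573 = -573 - 278*X*q)
A = 21636 (A = (-11904 + 240) + 33300 = -11664 + 33300 = 21636)
(r(-12*(-7), 278) + 369132)/(201141 + A) = ((-573 - 278*278*(-12*(-7))) + 369132)/(201141 + 21636) = ((-573 - 278*278*84) + 369132)/222777 = ((-573 - 6491856) + 369132)*(1/222777) = (-6492429 + 369132)*(1/222777) = -6123297*1/222777 = -2041099/74259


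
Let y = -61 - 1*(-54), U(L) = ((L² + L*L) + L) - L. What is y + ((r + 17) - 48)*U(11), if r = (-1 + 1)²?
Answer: -7509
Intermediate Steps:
r = 0 (r = 0² = 0)
U(L) = 2*L² (U(L) = ((L² + L²) + L) - L = (2*L² + L) - L = (L + 2*L²) - L = 2*L²)
y = -7 (y = -61 + 54 = -7)
y + ((r + 17) - 48)*U(11) = -7 + ((0 + 17) - 48)*(2*11²) = -7 + (17 - 48)*(2*121) = -7 - 31*242 = -7 - 7502 = -7509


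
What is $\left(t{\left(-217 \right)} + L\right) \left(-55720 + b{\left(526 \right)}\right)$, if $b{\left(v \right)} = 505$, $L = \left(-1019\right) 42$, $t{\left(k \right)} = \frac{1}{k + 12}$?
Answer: $\frac{96886765413}{41} \approx 2.3631 \cdot 10^{9}$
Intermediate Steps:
$t{\left(k \right)} = \frac{1}{12 + k}$
$L = -42798$
$\left(t{\left(-217 \right)} + L\right) \left(-55720 + b{\left(526 \right)}\right) = \left(\frac{1}{12 - 217} - 42798\right) \left(-55720 + 505\right) = \left(\frac{1}{-205} - 42798\right) \left(-55215\right) = \left(- \frac{1}{205} - 42798\right) \left(-55215\right) = \left(- \frac{8773591}{205}\right) \left(-55215\right) = \frac{96886765413}{41}$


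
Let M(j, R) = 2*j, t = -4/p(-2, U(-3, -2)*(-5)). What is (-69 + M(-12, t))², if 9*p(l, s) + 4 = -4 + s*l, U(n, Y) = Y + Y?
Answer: 8649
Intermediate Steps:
U(n, Y) = 2*Y
p(l, s) = -8/9 + l*s/9 (p(l, s) = -4/9 + (-4 + s*l)/9 = -4/9 + (-4 + l*s)/9 = -4/9 + (-4/9 + l*s/9) = -8/9 + l*s/9)
t = ¾ (t = -4/(-8/9 + (⅑)*(-2)*((2*(-2))*(-5))) = -4/(-8/9 + (⅑)*(-2)*(-4*(-5))) = -4/(-8/9 + (⅑)*(-2)*20) = -4/(-8/9 - 40/9) = -4/(-16/3) = -4*(-3/16) = ¾ ≈ 0.75000)
(-69 + M(-12, t))² = (-69 + 2*(-12))² = (-69 - 24)² = (-93)² = 8649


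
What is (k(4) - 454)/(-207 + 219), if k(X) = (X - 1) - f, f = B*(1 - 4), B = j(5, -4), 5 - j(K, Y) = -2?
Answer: -215/6 ≈ -35.833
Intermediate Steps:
j(K, Y) = 7 (j(K, Y) = 5 - 1*(-2) = 5 + 2 = 7)
B = 7
f = -21 (f = 7*(1 - 4) = 7*(-3) = -21)
k(X) = 20 + X (k(X) = (X - 1) - 1*(-21) = (-1 + X) + 21 = 20 + X)
(k(4) - 454)/(-207 + 219) = ((20 + 4) - 454)/(-207 + 219) = (24 - 454)/12 = -430*1/12 = -215/6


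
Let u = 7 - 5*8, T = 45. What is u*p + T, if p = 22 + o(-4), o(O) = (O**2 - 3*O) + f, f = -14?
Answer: -1143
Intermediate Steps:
u = -33 (u = 7 - 40 = -33)
o(O) = -14 + O**2 - 3*O (o(O) = (O**2 - 3*O) - 14 = -14 + O**2 - 3*O)
p = 36 (p = 22 + (-14 + (-4)**2 - 3*(-4)) = 22 + (-14 + 16 + 12) = 22 + 14 = 36)
u*p + T = -33*36 + 45 = -1188 + 45 = -1143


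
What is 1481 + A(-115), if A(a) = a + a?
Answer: 1251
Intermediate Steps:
A(a) = 2*a
1481 + A(-115) = 1481 + 2*(-115) = 1481 - 230 = 1251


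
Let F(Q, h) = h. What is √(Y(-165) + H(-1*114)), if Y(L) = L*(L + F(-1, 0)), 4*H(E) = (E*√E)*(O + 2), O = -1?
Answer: √(108900 - 114*I*√114)/2 ≈ 165.0 - 0.9221*I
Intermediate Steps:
H(E) = E^(3/2)/4 (H(E) = ((E*√E)*(-1 + 2))/4 = (E^(3/2)*1)/4 = E^(3/2)/4)
Y(L) = L² (Y(L) = L*(L + 0) = L*L = L²)
√(Y(-165) + H(-1*114)) = √((-165)² + (-1*114)^(3/2)/4) = √(27225 + (-114)^(3/2)/4) = √(27225 + (-114*I*√114)/4) = √(27225 - 57*I*√114/2)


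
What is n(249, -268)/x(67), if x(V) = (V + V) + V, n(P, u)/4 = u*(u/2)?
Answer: 2144/3 ≈ 714.67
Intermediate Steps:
n(P, u) = 2*u**2 (n(P, u) = 4*(u*(u/2)) = 4*(u**2/2) = 2*u**2)
x(V) = 3*V (x(V) = 2*V + V = 3*V)
n(249, -268)/x(67) = (2*(-268)**2)/((3*67)) = (2*71824)/201 = 143648*(1/201) = 2144/3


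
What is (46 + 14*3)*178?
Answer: 15664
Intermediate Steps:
(46 + 14*3)*178 = (46 + 42)*178 = 88*178 = 15664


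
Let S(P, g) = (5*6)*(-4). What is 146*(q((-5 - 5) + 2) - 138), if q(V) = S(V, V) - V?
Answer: -36500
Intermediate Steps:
S(P, g) = -120 (S(P, g) = 30*(-4) = -120)
q(V) = -120 - V
146*(q((-5 - 5) + 2) - 138) = 146*((-120 - ((-5 - 5) + 2)) - 138) = 146*((-120 - (-10 + 2)) - 138) = 146*((-120 - 1*(-8)) - 138) = 146*((-120 + 8) - 138) = 146*(-112 - 138) = 146*(-250) = -36500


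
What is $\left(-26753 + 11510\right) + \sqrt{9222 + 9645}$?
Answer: $-15243 + \sqrt{18867} \approx -15106.0$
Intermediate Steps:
$\left(-26753 + 11510\right) + \sqrt{9222 + 9645} = -15243 + \sqrt{18867}$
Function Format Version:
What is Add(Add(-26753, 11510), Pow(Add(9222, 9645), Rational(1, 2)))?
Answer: Add(-15243, Pow(18867, Rational(1, 2))) ≈ -15106.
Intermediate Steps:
Add(Add(-26753, 11510), Pow(Add(9222, 9645), Rational(1, 2))) = Add(-15243, Pow(18867, Rational(1, 2)))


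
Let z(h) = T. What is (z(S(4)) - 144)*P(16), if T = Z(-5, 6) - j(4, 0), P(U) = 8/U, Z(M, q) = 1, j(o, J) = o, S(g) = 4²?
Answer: -147/2 ≈ -73.500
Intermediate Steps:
S(g) = 16
T = -3 (T = 1 - 1*4 = 1 - 4 = -3)
z(h) = -3
(z(S(4)) - 144)*P(16) = (-3 - 144)*(8/16) = -1176/16 = -147*½ = -147/2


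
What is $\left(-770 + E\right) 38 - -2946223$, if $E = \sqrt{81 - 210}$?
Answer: $2916963 + 38 i \sqrt{129} \approx 2.917 \cdot 10^{6} + 431.6 i$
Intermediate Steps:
$E = i \sqrt{129}$ ($E = \sqrt{-129} = i \sqrt{129} \approx 11.358 i$)
$\left(-770 + E\right) 38 - -2946223 = \left(-770 + i \sqrt{129}\right) 38 - -2946223 = \left(-29260 + 38 i \sqrt{129}\right) + 2946223 = 2916963 + 38 i \sqrt{129}$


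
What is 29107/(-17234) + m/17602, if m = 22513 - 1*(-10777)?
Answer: 30689223/151676434 ≈ 0.20233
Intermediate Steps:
m = 33290 (m = 22513 + 10777 = 33290)
29107/(-17234) + m/17602 = 29107/(-17234) + 33290/17602 = 29107*(-1/17234) + 33290*(1/17602) = -29107/17234 + 16645/8801 = 30689223/151676434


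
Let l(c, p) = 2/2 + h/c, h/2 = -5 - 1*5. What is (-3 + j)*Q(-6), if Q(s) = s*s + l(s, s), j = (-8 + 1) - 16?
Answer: -3146/3 ≈ -1048.7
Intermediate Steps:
h = -20 (h = 2*(-5 - 1*5) = 2*(-5 - 5) = 2*(-10) = -20)
j = -23 (j = -7 - 16 = -23)
l(c, p) = 1 - 20/c (l(c, p) = 2/2 - 20/c = 2*(½) - 20/c = 1 - 20/c)
Q(s) = s² + (-20 + s)/s (Q(s) = s*s + (-20 + s)/s = s² + (-20 + s)/s)
(-3 + j)*Q(-6) = (-3 - 23)*((-20 - 6 + (-6)³)/(-6)) = -(-13)*(-20 - 6 - 216)/3 = -(-13)*(-242)/3 = -26*121/3 = -3146/3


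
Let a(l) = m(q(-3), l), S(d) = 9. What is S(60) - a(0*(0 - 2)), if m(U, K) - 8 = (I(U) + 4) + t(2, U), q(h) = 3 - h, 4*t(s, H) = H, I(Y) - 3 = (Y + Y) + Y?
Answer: -51/2 ≈ -25.500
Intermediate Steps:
I(Y) = 3 + 3*Y (I(Y) = 3 + ((Y + Y) + Y) = 3 + (2*Y + Y) = 3 + 3*Y)
t(s, H) = H/4
m(U, K) = 15 + 13*U/4 (m(U, K) = 8 + (((3 + 3*U) + 4) + U/4) = 8 + ((7 + 3*U) + U/4) = 8 + (7 + 13*U/4) = 15 + 13*U/4)
a(l) = 69/2 (a(l) = 15 + 13*(3 - 1*(-3))/4 = 15 + 13*(3 + 3)/4 = 15 + (13/4)*6 = 15 + 39/2 = 69/2)
S(60) - a(0*(0 - 2)) = 9 - 1*69/2 = 9 - 69/2 = -51/2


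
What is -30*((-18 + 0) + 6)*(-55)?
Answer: -19800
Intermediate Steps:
-30*((-18 + 0) + 6)*(-55) = -30*(-18 + 6)*(-55) = -30*(-12)*(-55) = 360*(-55) = -19800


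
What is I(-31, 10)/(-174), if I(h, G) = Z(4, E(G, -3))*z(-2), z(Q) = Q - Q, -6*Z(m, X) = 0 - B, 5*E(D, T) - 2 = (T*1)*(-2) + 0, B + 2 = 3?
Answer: 0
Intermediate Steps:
B = 1 (B = -2 + 3 = 1)
E(D, T) = 2/5 - 2*T/5 (E(D, T) = 2/5 + ((T*1)*(-2) + 0)/5 = 2/5 + (T*(-2) + 0)/5 = 2/5 + (-2*T + 0)/5 = 2/5 + (-2*T)/5 = 2/5 - 2*T/5)
Z(m, X) = 1/6 (Z(m, X) = -(0 - 1*1)/6 = -(0 - 1)/6 = -1/6*(-1) = 1/6)
z(Q) = 0
I(h, G) = 0 (I(h, G) = (1/6)*0 = 0)
I(-31, 10)/(-174) = 0/(-174) = 0*(-1/174) = 0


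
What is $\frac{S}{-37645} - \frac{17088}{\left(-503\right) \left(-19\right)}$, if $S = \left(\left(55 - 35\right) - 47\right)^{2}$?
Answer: $- \frac{650244813}{359773265} \approx -1.8074$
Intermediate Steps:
$S = 729$ ($S = \left(20 - 47\right)^{2} = \left(-27\right)^{2} = 729$)
$\frac{S}{-37645} - \frac{17088}{\left(-503\right) \left(-19\right)} = \frac{729}{-37645} - \frac{17088}{\left(-503\right) \left(-19\right)} = 729 \left(- \frac{1}{37645}\right) - \frac{17088}{9557} = - \frac{729}{37645} - \frac{17088}{9557} = - \frac{650244813}{359773265}$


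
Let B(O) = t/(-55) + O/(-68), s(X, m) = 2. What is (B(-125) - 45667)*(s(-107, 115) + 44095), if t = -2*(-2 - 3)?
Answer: -1506251082669/748 ≈ -2.0137e+9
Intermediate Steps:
t = 10 (t = -2*(-5) = 10)
B(O) = -2/11 - O/68 (B(O) = 10/(-55) + O/(-68) = 10*(-1/55) + O*(-1/68) = -2/11 - O/68)
(B(-125) - 45667)*(s(-107, 115) + 44095) = ((-2/11 - 1/68*(-125)) - 45667)*(2 + 44095) = ((-2/11 + 125/68) - 45667)*44097 = (1239/748 - 45667)*44097 = -34157677/748*44097 = -1506251082669/748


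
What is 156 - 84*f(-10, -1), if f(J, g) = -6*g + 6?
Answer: -852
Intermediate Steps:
f(J, g) = 6 - 6*g
156 - 84*f(-10, -1) = 156 - 84*(6 - 6*(-1)) = 156 - 84*(6 + 6) = 156 - 84*12 = 156 - 1008 = -852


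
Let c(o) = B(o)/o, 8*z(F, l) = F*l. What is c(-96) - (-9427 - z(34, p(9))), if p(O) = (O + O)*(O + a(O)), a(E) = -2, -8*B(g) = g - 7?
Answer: 7651097/768 ≈ 9962.4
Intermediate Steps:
B(g) = 7/8 - g/8 (B(g) = -(g - 7)/8 = -(-7 + g)/8 = 7/8 - g/8)
p(O) = 2*O*(-2 + O) (p(O) = (O + O)*(O - 2) = (2*O)*(-2 + O) = 2*O*(-2 + O))
z(F, l) = F*l/8 (z(F, l) = (F*l)/8 = F*l/8)
c(o) = (7/8 - o/8)/o
c(-96) - (-9427 - z(34, p(9))) = (⅛)*(7 - 1*(-96))/(-96) - (-9427 - 34*2*9*(-2 + 9)/8) = (⅛)*(-1/96)*(7 + 96) - (-9427 - 34*2*9*7/8) = (⅛)*(-1/96)*103 - (-9427 - 34*126/8) = -103/768 - (-9427 - 1*1071/2) = -103/768 - (-9427 - 1071/2) = -103/768 - 1*(-19925/2) = -103/768 + 19925/2 = 7651097/768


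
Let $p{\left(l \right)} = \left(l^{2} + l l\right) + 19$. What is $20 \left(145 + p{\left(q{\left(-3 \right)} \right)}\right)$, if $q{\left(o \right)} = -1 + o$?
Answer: $3920$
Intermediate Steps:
$p{\left(l \right)} = 19 + 2 l^{2}$ ($p{\left(l \right)} = \left(l^{2} + l^{2}\right) + 19 = 2 l^{2} + 19 = 19 + 2 l^{2}$)
$20 \left(145 + p{\left(q{\left(-3 \right)} \right)}\right) = 20 \left(145 + \left(19 + 2 \left(-1 - 3\right)^{2}\right)\right) = 20 \left(145 + \left(19 + 2 \left(-4\right)^{2}\right)\right) = 20 \left(145 + \left(19 + 2 \cdot 16\right)\right) = 20 \left(145 + \left(19 + 32\right)\right) = 20 \left(145 + 51\right) = 20 \cdot 196 = 3920$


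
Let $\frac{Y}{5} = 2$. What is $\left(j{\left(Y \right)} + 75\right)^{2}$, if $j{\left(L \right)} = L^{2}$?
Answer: $30625$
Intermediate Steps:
$Y = 10$ ($Y = 5 \cdot 2 = 10$)
$\left(j{\left(Y \right)} + 75\right)^{2} = \left(10^{2} + 75\right)^{2} = \left(100 + 75\right)^{2} = 175^{2} = 30625$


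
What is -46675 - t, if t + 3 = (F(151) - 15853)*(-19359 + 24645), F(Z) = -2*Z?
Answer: 85348658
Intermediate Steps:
t = -85395333 (t = -3 + (-2*151 - 15853)*(-19359 + 24645) = -3 + (-302 - 15853)*5286 = -3 - 16155*5286 = -3 - 85395330 = -85395333)
-46675 - t = -46675 - 1*(-85395333) = -46675 + 85395333 = 85348658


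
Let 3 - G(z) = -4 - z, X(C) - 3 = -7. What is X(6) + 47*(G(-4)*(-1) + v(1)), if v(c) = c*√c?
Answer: -98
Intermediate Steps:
X(C) = -4 (X(C) = 3 - 7 = -4)
v(c) = c^(3/2)
G(z) = 7 + z (G(z) = 3 - (-4 - z) = 3 + (4 + z) = 7 + z)
X(6) + 47*(G(-4)*(-1) + v(1)) = -4 + 47*((7 - 4)*(-1) + 1^(3/2)) = -4 + 47*(3*(-1) + 1) = -4 + 47*(-3 + 1) = -4 + 47*(-2) = -4 - 94 = -98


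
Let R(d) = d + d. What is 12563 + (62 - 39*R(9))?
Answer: 11923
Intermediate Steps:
R(d) = 2*d
12563 + (62 - 39*R(9)) = 12563 + (62 - 78*9) = 12563 + (62 - 39*18) = 12563 + (62 - 702) = 12563 - 640 = 11923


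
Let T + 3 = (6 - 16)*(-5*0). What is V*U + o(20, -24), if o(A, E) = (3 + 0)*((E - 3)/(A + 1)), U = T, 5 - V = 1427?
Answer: 29835/7 ≈ 4262.1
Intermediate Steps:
V = -1422 (V = 5 - 1*1427 = 5 - 1427 = -1422)
T = -3 (T = -3 + (6 - 16)*(-5*0) = -3 - 10*0 = -3 + 0 = -3)
U = -3
o(A, E) = 3*(-3 + E)/(1 + A) (o(A, E) = 3*((-3 + E)/(1 + A)) = 3*(-3 + E)/(1 + A))
V*U + o(20, -24) = -1422*(-3) + 3*(-3 - 24)/(1 + 20) = 4266 + 3*(-27)/21 = 4266 + 3*(1/21)*(-27) = 4266 - 27/7 = 29835/7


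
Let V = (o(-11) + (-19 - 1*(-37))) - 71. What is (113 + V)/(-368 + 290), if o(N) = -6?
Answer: -9/13 ≈ -0.69231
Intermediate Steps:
V = -59 (V = (-6 + (-19 - 1*(-37))) - 71 = (-6 + (-19 + 37)) - 71 = (-6 + 18) - 71 = 12 - 71 = -59)
(113 + V)/(-368 + 290) = (113 - 59)/(-368 + 290) = 54/(-78) = 54*(-1/78) = -9/13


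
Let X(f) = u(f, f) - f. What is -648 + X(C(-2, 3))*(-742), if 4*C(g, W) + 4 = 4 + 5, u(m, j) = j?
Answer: -648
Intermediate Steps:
C(g, W) = 5/4 (C(g, W) = -1 + (4 + 5)/4 = -1 + (1/4)*9 = -1 + 9/4 = 5/4)
X(f) = 0 (X(f) = f - f = 0)
-648 + X(C(-2, 3))*(-742) = -648 + 0*(-742) = -648 + 0 = -648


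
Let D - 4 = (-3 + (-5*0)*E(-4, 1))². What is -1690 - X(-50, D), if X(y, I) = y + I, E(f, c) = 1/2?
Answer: -1653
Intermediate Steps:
E(f, c) = ½
D = 13 (D = 4 + (-3 - 5*0*(½))² = 4 + (-3 + 0*(½))² = 4 + (-3 + 0)² = 4 + (-3)² = 4 + 9 = 13)
X(y, I) = I + y
-1690 - X(-50, D) = -1690 - (13 - 50) = -1690 - 1*(-37) = -1690 + 37 = -1653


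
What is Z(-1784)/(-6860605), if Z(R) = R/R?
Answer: -1/6860605 ≈ -1.4576e-7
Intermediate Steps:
Z(R) = 1
Z(-1784)/(-6860605) = 1/(-6860605) = 1*(-1/6860605) = -1/6860605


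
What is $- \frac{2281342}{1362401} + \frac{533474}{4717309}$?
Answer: $- \frac{10034989637604}{6426866498909} \approx -1.5614$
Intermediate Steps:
$- \frac{2281342}{1362401} + \frac{533474}{4717309} = - \frac{10034989637604}{6426866498909}$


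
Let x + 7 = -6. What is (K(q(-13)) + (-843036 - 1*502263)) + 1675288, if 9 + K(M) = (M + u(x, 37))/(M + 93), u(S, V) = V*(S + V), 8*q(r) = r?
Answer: 241222471/731 ≈ 3.2999e+5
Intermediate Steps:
q(r) = r/8
x = -13 (x = -7 - 6 = -13)
K(M) = -9 + (888 + M)/(93 + M) (K(M) = -9 + (M + 37*(-13 + 37))/(M + 93) = -9 + (M + 37*24)/(93 + M) = -9 + (M + 888)/(93 + M) = -9 + (888 + M)/(93 + M))
(K(q(-13)) + (-843036 - 1*502263)) + 1675288 = ((51 - (-13))/(93 + (1/8)*(-13)) + (-843036 - 1*502263)) + 1675288 = ((51 - 8*(-13/8))/(93 - 13/8) + (-843036 - 502263)) + 1675288 = ((51 + 13)/(731/8) - 1345299) + 1675288 = ((8/731)*64 - 1345299) + 1675288 = (512/731 - 1345299) + 1675288 = -983413057/731 + 1675288 = 241222471/731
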